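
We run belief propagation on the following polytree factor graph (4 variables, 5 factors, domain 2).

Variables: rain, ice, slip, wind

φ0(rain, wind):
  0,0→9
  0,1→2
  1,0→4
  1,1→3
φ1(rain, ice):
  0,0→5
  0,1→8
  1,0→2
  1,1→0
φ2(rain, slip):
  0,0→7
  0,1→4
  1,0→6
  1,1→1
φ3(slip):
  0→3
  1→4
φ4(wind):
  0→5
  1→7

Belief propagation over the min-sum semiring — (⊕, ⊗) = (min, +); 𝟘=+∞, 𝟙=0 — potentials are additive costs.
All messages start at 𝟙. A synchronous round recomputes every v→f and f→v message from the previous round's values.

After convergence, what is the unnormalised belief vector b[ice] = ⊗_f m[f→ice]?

init: all messages = 𝟙 over 2 values
r1 m[φ0→rain] = [2, 3]
r1 m[φ0→wind] = [4, 2]
r1 m[φ1→rain] = [5, 0]
r1 m[φ1→ice] = [2, 0]
r1 m[φ2→rain] = [4, 1]
r1 m[φ2→slip] = [6, 1]
r1 m[φ3→slip] = [3, 4]
r1 m[φ4→wind] = [5, 7]
r1 m[rain→φ0] = [0, 0]
r1 m[rain→φ1] = [0, 0]
r1 m[rain→φ2] = [0, 0]
r1 m[ice→φ1] = [0, 0]
r1 m[slip→φ2] = [0, 0]
r1 m[slip→φ3] = [0, 0]
r1 m[wind→φ0] = [0, 0]
r1 m[wind→φ4] = [0, 0]
r2 m[φ0→rain] = [2, 3]
r2 m[φ0→wind] = [4, 2]
r2 m[φ1→rain] = [5, 0]
r2 m[φ1→ice] = [2, 0]
r2 m[φ2→rain] = [4, 1]
r2 m[φ2→slip] = [6, 1]
r2 m[φ3→slip] = [3, 4]
r2 m[φ4→wind] = [5, 7]
r2 m[rain→φ0] = [9, 1]
r2 m[rain→φ1] = [6, 4]
r2 m[rain→φ2] = [7, 3]
r2 m[ice→φ1] = [0, 0]
r2 m[slip→φ2] = [3, 4]
r2 m[slip→φ3] = [6, 1]
r2 m[wind→φ0] = [5, 7]
r2 m[wind→φ4] = [4, 2]
r3 m[φ0→rain] = [9, 9]
r3 m[φ0→wind] = [5, 4]
r3 m[φ1→rain] = [5, 0]
r3 m[φ1→ice] = [6, 4]
r3 m[φ2→rain] = [8, 5]
r3 m[φ2→slip] = [9, 4]
r3 m[φ3→slip] = [3, 4]
r3 m[φ4→wind] = [5, 7]
r3 m[rain→φ0] = [9, 1]
r3 m[rain→φ1] = [6, 4]
r3 m[rain→φ2] = [7, 3]
r3 m[ice→φ1] = [0, 0]
r3 m[slip→φ2] = [3, 4]
r3 m[slip→φ3] = [6, 1]
r3 m[wind→φ0] = [5, 7]
r3 m[wind→φ4] = [4, 2]
r4 m[φ0→rain] = [9, 9]
r4 m[φ0→wind] = [5, 4]
r4 m[φ1→rain] = [5, 0]
r4 m[φ1→ice] = [6, 4]
r4 m[φ2→rain] = [8, 5]
r4 m[φ2→slip] = [9, 4]
r4 m[φ3→slip] = [3, 4]
r4 m[φ4→wind] = [5, 7]
r4 m[rain→φ0] = [13, 5]
r4 m[rain→φ1] = [17, 14]
r4 m[rain→φ2] = [14, 9]
r4 m[ice→φ1] = [0, 0]
r4 m[slip→φ2] = [3, 4]
r4 m[slip→φ3] = [9, 4]
r4 m[wind→φ0] = [5, 7]
r4 m[wind→φ4] = [5, 4]
r5 m[φ0→rain] = [9, 9]
r5 m[φ0→wind] = [9, 8]
r5 m[φ1→rain] = [5, 0]
r5 m[φ1→ice] = [16, 14]
r5 m[φ2→rain] = [8, 5]
r5 m[φ2→slip] = [15, 10]
r5 m[φ3→slip] = [3, 4]
r5 m[φ4→wind] = [5, 7]
r5 m[rain→φ0] = [13, 5]
r5 m[rain→φ1] = [17, 14]
r5 m[rain→φ2] = [14, 9]
r5 m[ice→φ1] = [0, 0]
r5 m[slip→φ2] = [3, 4]
r5 m[slip→φ3] = [9, 4]
r5 m[wind→φ0] = [5, 7]
r5 m[wind→φ4] = [5, 4]
r6 m[φ0→rain] = [9, 9]
r6 m[φ0→wind] = [9, 8]
r6 m[φ1→rain] = [5, 0]
r6 m[φ1→ice] = [16, 14]
r6 m[φ2→rain] = [8, 5]
r6 m[φ2→slip] = [15, 10]
r6 m[φ3→slip] = [3, 4]
r6 m[φ4→wind] = [5, 7]
r6 m[rain→φ0] = [13, 5]
r6 m[rain→φ1] = [17, 14]
r6 m[rain→φ2] = [14, 9]
r6 m[ice→φ1] = [0, 0]
r6 m[slip→φ2] = [3, 4]
r6 m[slip→φ3] = [15, 10]
r6 m[wind→φ0] = [5, 7]
r6 m[wind→φ4] = [9, 8]
r7 m[φ0→rain] = [9, 9]
r7 m[φ0→wind] = [9, 8]
r7 m[φ1→rain] = [5, 0]
r7 m[φ1→ice] = [16, 14]
r7 m[φ2→rain] = [8, 5]
r7 m[φ2→slip] = [15, 10]
r7 m[φ3→slip] = [3, 4]
r7 m[φ4→wind] = [5, 7]
r7 m[rain→φ0] = [13, 5]
r7 m[rain→φ1] = [17, 14]
r7 m[rain→φ2] = [14, 9]
r7 m[ice→φ1] = [0, 0]
r7 m[slip→φ2] = [3, 4]
r7 m[slip→φ3] = [15, 10]
r7 m[wind→φ0] = [5, 7]
r7 m[wind→φ4] = [9, 8]
fixed point reached at round 7
b[ice] = ⊗ incoming = [16, 14]

b[ice] = [16, 14]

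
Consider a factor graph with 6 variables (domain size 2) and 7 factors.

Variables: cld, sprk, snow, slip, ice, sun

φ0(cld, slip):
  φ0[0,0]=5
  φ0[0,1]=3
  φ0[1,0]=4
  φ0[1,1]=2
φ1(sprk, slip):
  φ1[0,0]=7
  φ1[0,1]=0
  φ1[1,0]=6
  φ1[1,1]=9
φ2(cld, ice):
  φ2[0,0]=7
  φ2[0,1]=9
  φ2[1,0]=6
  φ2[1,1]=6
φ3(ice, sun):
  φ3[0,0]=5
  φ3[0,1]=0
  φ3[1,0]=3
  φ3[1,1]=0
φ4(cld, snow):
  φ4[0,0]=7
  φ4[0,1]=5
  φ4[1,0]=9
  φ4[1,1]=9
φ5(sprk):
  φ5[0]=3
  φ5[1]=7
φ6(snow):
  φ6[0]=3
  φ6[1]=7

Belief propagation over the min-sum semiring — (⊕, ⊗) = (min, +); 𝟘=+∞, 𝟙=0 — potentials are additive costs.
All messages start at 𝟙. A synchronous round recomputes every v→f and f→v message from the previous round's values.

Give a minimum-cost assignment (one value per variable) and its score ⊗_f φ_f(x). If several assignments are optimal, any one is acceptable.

assignment: (cld=0, sprk=0, snow=0, slip=1, ice=0, sun=1); score = 23

init: all messages = 𝟙 over 2 values
r1 m[φ0→cld] = [3, 2]
r1 m[φ0→slip] = [4, 2]
r1 m[φ1→sprk] = [0, 6]
r1 m[φ1→slip] = [6, 0]
r1 m[φ2→cld] = [7, 6]
r1 m[φ2→ice] = [6, 6]
r1 m[φ3→ice] = [0, 0]
r1 m[φ3→sun] = [3, 0]
r1 m[φ4→cld] = [5, 9]
r1 m[φ4→snow] = [7, 5]
r1 m[φ5→sprk] = [3, 7]
r1 m[φ6→snow] = [3, 7]
r1 m[cld→φ0] = [0, 0]
r1 m[cld→φ2] = [0, 0]
r1 m[cld→φ4] = [0, 0]
r1 m[sprk→φ1] = [0, 0]
r1 m[sprk→φ5] = [0, 0]
r1 m[snow→φ4] = [0, 0]
r1 m[snow→φ6] = [0, 0]
r1 m[slip→φ0] = [0, 0]
r1 m[slip→φ1] = [0, 0]
r1 m[ice→φ2] = [0, 0]
r1 m[ice→φ3] = [0, 0]
r1 m[sun→φ3] = [0, 0]
r2 m[φ0→cld] = [3, 2]
r2 m[φ0→slip] = [4, 2]
r2 m[φ1→sprk] = [0, 6]
r2 m[φ1→slip] = [6, 0]
r2 m[φ2→cld] = [7, 6]
r2 m[φ2→ice] = [6, 6]
r2 m[φ3→ice] = [0, 0]
r2 m[φ3→sun] = [3, 0]
r2 m[φ4→cld] = [5, 9]
r2 m[φ4→snow] = [7, 5]
r2 m[φ5→sprk] = [3, 7]
r2 m[φ6→snow] = [3, 7]
r2 m[cld→φ0] = [12, 15]
r2 m[cld→φ2] = [8, 11]
r2 m[cld→φ4] = [10, 8]
r2 m[sprk→φ1] = [3, 7]
r2 m[sprk→φ5] = [0, 6]
r2 m[snow→φ4] = [3, 7]
r2 m[snow→φ6] = [7, 5]
r2 m[slip→φ0] = [6, 0]
r2 m[slip→φ1] = [4, 2]
r2 m[ice→φ2] = [0, 0]
r2 m[ice→φ3] = [6, 6]
r2 m[sun→φ3] = [0, 0]
r3 m[φ0→cld] = [3, 2]
r3 m[φ0→slip] = [17, 15]
r3 m[φ1→sprk] = [2, 10]
r3 m[φ1→slip] = [10, 3]
r3 m[φ2→cld] = [7, 6]
r3 m[φ2→ice] = [15, 17]
r3 m[φ3→ice] = [0, 0]
r3 m[φ3→sun] = [9, 6]
r3 m[φ4→cld] = [10, 12]
r3 m[φ4→snow] = [17, 15]
r3 m[φ5→sprk] = [3, 7]
r3 m[φ6→snow] = [3, 7]
r3 m[cld→φ0] = [12, 15]
r3 m[cld→φ2] = [8, 11]
r3 m[cld→φ4] = [10, 8]
r3 m[sprk→φ1] = [3, 7]
r3 m[sprk→φ5] = [0, 6]
r3 m[snow→φ4] = [3, 7]
r3 m[snow→φ6] = [7, 5]
r3 m[slip→φ0] = [6, 0]
r3 m[slip→φ1] = [4, 2]
r3 m[ice→φ2] = [0, 0]
r3 m[ice→φ3] = [6, 6]
r3 m[sun→φ3] = [0, 0]
r4 m[φ0→cld] = [3, 2]
r4 m[φ0→slip] = [17, 15]
r4 m[φ1→sprk] = [2, 10]
r4 m[φ1→slip] = [10, 3]
r4 m[φ2→cld] = [7, 6]
r4 m[φ2→ice] = [15, 17]
r4 m[φ3→ice] = [0, 0]
r4 m[φ3→sun] = [9, 6]
r4 m[φ4→cld] = [10, 12]
r4 m[φ4→snow] = [17, 15]
r4 m[φ5→sprk] = [3, 7]
r4 m[φ6→snow] = [3, 7]
r4 m[cld→φ0] = [17, 18]
r4 m[cld→φ2] = [13, 14]
r4 m[cld→φ4] = [10, 8]
r4 m[sprk→φ1] = [3, 7]
r4 m[sprk→φ5] = [2, 10]
r4 m[snow→φ4] = [3, 7]
r4 m[snow→φ6] = [17, 15]
r4 m[slip→φ0] = [10, 3]
r4 m[slip→φ1] = [17, 15]
r4 m[ice→φ2] = [0, 0]
r4 m[ice→φ3] = [15, 17]
r4 m[sun→φ3] = [0, 0]
r5 m[φ0→cld] = [6, 5]
r5 m[φ0→slip] = [22, 20]
r5 m[φ1→sprk] = [15, 23]
r5 m[φ1→slip] = [10, 3]
r5 m[φ2→cld] = [7, 6]
r5 m[φ2→ice] = [20, 20]
r5 m[φ3→ice] = [0, 0]
r5 m[φ3→sun] = [20, 15]
r5 m[φ4→cld] = [10, 12]
r5 m[φ4→snow] = [17, 15]
r5 m[φ5→sprk] = [3, 7]
r5 m[φ6→snow] = [3, 7]
r5 m[cld→φ0] = [17, 18]
r5 m[cld→φ2] = [13, 14]
r5 m[cld→φ4] = [10, 8]
r5 m[sprk→φ1] = [3, 7]
r5 m[sprk→φ5] = [2, 10]
r5 m[snow→φ4] = [3, 7]
r5 m[snow→φ6] = [17, 15]
r5 m[slip→φ0] = [10, 3]
r5 m[slip→φ1] = [17, 15]
r5 m[ice→φ2] = [0, 0]
r5 m[ice→φ3] = [15, 17]
r5 m[sun→φ3] = [0, 0]
r6 m[φ0→cld] = [6, 5]
r6 m[φ0→slip] = [22, 20]
r6 m[φ1→sprk] = [15, 23]
r6 m[φ1→slip] = [10, 3]
r6 m[φ2→cld] = [7, 6]
r6 m[φ2→ice] = [20, 20]
r6 m[φ3→ice] = [0, 0]
r6 m[φ3→sun] = [20, 15]
r6 m[φ4→cld] = [10, 12]
r6 m[φ4→snow] = [17, 15]
r6 m[φ5→sprk] = [3, 7]
r6 m[φ6→snow] = [3, 7]
r6 m[cld→φ0] = [17, 18]
r6 m[cld→φ2] = [16, 17]
r6 m[cld→φ4] = [13, 11]
r6 m[sprk→φ1] = [3, 7]
r6 m[sprk→φ5] = [15, 23]
r6 m[snow→φ4] = [3, 7]
r6 m[snow→φ6] = [17, 15]
r6 m[slip→φ0] = [10, 3]
r6 m[slip→φ1] = [22, 20]
r6 m[ice→φ2] = [0, 0]
r6 m[ice→φ3] = [20, 20]
r6 m[sun→φ3] = [0, 0]
r7 m[φ0→cld] = [6, 5]
r7 m[φ0→slip] = [22, 20]
r7 m[φ1→sprk] = [20, 28]
r7 m[φ1→slip] = [10, 3]
r7 m[φ2→cld] = [7, 6]
r7 m[φ2→ice] = [23, 23]
r7 m[φ3→ice] = [0, 0]
r7 m[φ3→sun] = [23, 20]
r7 m[φ4→cld] = [10, 12]
r7 m[φ4→snow] = [20, 18]
r7 m[φ5→sprk] = [3, 7]
r7 m[φ6→snow] = [3, 7]
r7 m[cld→φ0] = [17, 18]
r7 m[cld→φ2] = [16, 17]
r7 m[cld→φ4] = [13, 11]
r7 m[sprk→φ1] = [3, 7]
r7 m[sprk→φ5] = [15, 23]
r7 m[snow→φ4] = [3, 7]
r7 m[snow→φ6] = [17, 15]
r7 m[slip→φ0] = [10, 3]
r7 m[slip→φ1] = [22, 20]
r7 m[ice→φ2] = [0, 0]
r7 m[ice→φ3] = [20, 20]
r7 m[sun→φ3] = [0, 0]
r8 m[φ0→cld] = [6, 5]
r8 m[φ0→slip] = [22, 20]
r8 m[φ1→sprk] = [20, 28]
r8 m[φ1→slip] = [10, 3]
r8 m[φ2→cld] = [7, 6]
r8 m[φ2→ice] = [23, 23]
r8 m[φ3→ice] = [0, 0]
r8 m[φ3→sun] = [23, 20]
r8 m[φ4→cld] = [10, 12]
r8 m[φ4→snow] = [20, 18]
r8 m[φ5→sprk] = [3, 7]
r8 m[φ6→snow] = [3, 7]
r8 m[cld→φ0] = [17, 18]
r8 m[cld→φ2] = [16, 17]
r8 m[cld→φ4] = [13, 11]
r8 m[sprk→φ1] = [3, 7]
r8 m[sprk→φ5] = [20, 28]
r8 m[snow→φ4] = [3, 7]
r8 m[snow→φ6] = [20, 18]
r8 m[slip→φ0] = [10, 3]
r8 m[slip→φ1] = [22, 20]
r8 m[ice→φ2] = [0, 0]
r8 m[ice→φ3] = [23, 23]
r8 m[sun→φ3] = [0, 0]
r9 m[φ0→cld] = [6, 5]
r9 m[φ0→slip] = [22, 20]
r9 m[φ1→sprk] = [20, 28]
r9 m[φ1→slip] = [10, 3]
r9 m[φ2→cld] = [7, 6]
r9 m[φ2→ice] = [23, 23]
r9 m[φ3→ice] = [0, 0]
r9 m[φ3→sun] = [26, 23]
r9 m[φ4→cld] = [10, 12]
r9 m[φ4→snow] = [20, 18]
r9 m[φ5→sprk] = [3, 7]
r9 m[φ6→snow] = [3, 7]
r9 m[cld→φ0] = [17, 18]
r9 m[cld→φ2] = [16, 17]
r9 m[cld→φ4] = [13, 11]
r9 m[sprk→φ1] = [3, 7]
r9 m[sprk→φ5] = [20, 28]
r9 m[snow→φ4] = [3, 7]
r9 m[snow→φ6] = [20, 18]
r9 m[slip→φ0] = [10, 3]
r9 m[slip→φ1] = [22, 20]
r9 m[ice→φ2] = [0, 0]
r9 m[ice→φ3] = [23, 23]
r9 m[sun→φ3] = [0, 0]
r10 m[φ0→cld] = [6, 5]
r10 m[φ0→slip] = [22, 20]
r10 m[φ1→sprk] = [20, 28]
r10 m[φ1→slip] = [10, 3]
r10 m[φ2→cld] = [7, 6]
r10 m[φ2→ice] = [23, 23]
r10 m[φ3→ice] = [0, 0]
r10 m[φ3→sun] = [26, 23]
r10 m[φ4→cld] = [10, 12]
r10 m[φ4→snow] = [20, 18]
r10 m[φ5→sprk] = [3, 7]
r10 m[φ6→snow] = [3, 7]
r10 m[cld→φ0] = [17, 18]
r10 m[cld→φ2] = [16, 17]
r10 m[cld→φ4] = [13, 11]
r10 m[sprk→φ1] = [3, 7]
r10 m[sprk→φ5] = [20, 28]
r10 m[snow→φ4] = [3, 7]
r10 m[snow→φ6] = [20, 18]
r10 m[slip→φ0] = [10, 3]
r10 m[slip→φ1] = [22, 20]
r10 m[ice→φ2] = [0, 0]
r10 m[ice→φ3] = [23, 23]
r10 m[sun→φ3] = [0, 0]
fixed point reached at round 10
traceback from cld: (cld=0, sprk=0, snow=0, slip=1, ice=0, sun=1), score=23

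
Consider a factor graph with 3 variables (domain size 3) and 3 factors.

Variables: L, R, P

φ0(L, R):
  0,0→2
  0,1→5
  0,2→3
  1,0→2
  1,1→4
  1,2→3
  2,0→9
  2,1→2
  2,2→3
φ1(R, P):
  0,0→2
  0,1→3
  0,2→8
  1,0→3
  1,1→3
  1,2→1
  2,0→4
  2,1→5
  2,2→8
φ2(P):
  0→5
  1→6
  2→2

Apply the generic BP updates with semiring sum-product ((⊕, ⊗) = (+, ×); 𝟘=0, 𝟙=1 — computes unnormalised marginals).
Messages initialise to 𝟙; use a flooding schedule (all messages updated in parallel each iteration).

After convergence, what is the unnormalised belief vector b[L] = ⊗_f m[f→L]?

init: all messages = 𝟙 over 3 values
r1 m[φ0→L] = [10, 9, 14]
r1 m[φ0→R] = [13, 11, 9]
r1 m[φ1→R] = [13, 7, 17]
r1 m[φ1→P] = [9, 11, 17]
r1 m[φ2→P] = [5, 6, 2]
r1 m[L→φ0] = [1, 1, 1]
r1 m[R→φ0] = [1, 1, 1]
r1 m[R→φ1] = [1, 1, 1]
r1 m[P→φ1] = [1, 1, 1]
r1 m[P→φ2] = [1, 1, 1]
r2 m[φ0→L] = [10, 9, 14]
r2 m[φ0→R] = [13, 11, 9]
r2 m[φ1→R] = [13, 7, 17]
r2 m[φ1→P] = [9, 11, 17]
r2 m[φ2→P] = [5, 6, 2]
r2 m[L→φ0] = [1, 1, 1]
r2 m[R→φ0] = [13, 7, 17]
r2 m[R→φ1] = [13, 11, 9]
r2 m[P→φ1] = [5, 6, 2]
r2 m[P→φ2] = [9, 11, 17]
r3 m[φ0→L] = [112, 105, 182]
r3 m[φ0→R] = [13, 11, 9]
r3 m[φ1→R] = [44, 35, 66]
r3 m[φ1→P] = [95, 117, 187]
r3 m[φ2→P] = [5, 6, 2]
r3 m[L→φ0] = [1, 1, 1]
r3 m[R→φ0] = [13, 7, 17]
r3 m[R→φ1] = [13, 11, 9]
r3 m[P→φ1] = [5, 6, 2]
r3 m[P→φ2] = [9, 11, 17]
r4 m[φ0→L] = [112, 105, 182]
r4 m[φ0→R] = [13, 11, 9]
r4 m[φ1→R] = [44, 35, 66]
r4 m[φ1→P] = [95, 117, 187]
r4 m[φ2→P] = [5, 6, 2]
r4 m[L→φ0] = [1, 1, 1]
r4 m[R→φ0] = [44, 35, 66]
r4 m[R→φ1] = [13, 11, 9]
r4 m[P→φ1] = [5, 6, 2]
r4 m[P→φ2] = [95, 117, 187]
r5 m[φ0→L] = [461, 426, 664]
r5 m[φ0→R] = [13, 11, 9]
r5 m[φ1→R] = [44, 35, 66]
r5 m[φ1→P] = [95, 117, 187]
r5 m[φ2→P] = [5, 6, 2]
r5 m[L→φ0] = [1, 1, 1]
r5 m[R→φ0] = [44, 35, 66]
r5 m[R→φ1] = [13, 11, 9]
r5 m[P→φ1] = [5, 6, 2]
r5 m[P→φ2] = [95, 117, 187]
r6 m[φ0→L] = [461, 426, 664]
r6 m[φ0→R] = [13, 11, 9]
r6 m[φ1→R] = [44, 35, 66]
r6 m[φ1→P] = [95, 117, 187]
r6 m[φ2→P] = [5, 6, 2]
r6 m[L→φ0] = [1, 1, 1]
r6 m[R→φ0] = [44, 35, 66]
r6 m[R→φ1] = [13, 11, 9]
r6 m[P→φ1] = [5, 6, 2]
r6 m[P→φ2] = [95, 117, 187]
fixed point reached at round 6
b[L] = ⊗ incoming = [461, 426, 664]

b[L] = [461, 426, 664]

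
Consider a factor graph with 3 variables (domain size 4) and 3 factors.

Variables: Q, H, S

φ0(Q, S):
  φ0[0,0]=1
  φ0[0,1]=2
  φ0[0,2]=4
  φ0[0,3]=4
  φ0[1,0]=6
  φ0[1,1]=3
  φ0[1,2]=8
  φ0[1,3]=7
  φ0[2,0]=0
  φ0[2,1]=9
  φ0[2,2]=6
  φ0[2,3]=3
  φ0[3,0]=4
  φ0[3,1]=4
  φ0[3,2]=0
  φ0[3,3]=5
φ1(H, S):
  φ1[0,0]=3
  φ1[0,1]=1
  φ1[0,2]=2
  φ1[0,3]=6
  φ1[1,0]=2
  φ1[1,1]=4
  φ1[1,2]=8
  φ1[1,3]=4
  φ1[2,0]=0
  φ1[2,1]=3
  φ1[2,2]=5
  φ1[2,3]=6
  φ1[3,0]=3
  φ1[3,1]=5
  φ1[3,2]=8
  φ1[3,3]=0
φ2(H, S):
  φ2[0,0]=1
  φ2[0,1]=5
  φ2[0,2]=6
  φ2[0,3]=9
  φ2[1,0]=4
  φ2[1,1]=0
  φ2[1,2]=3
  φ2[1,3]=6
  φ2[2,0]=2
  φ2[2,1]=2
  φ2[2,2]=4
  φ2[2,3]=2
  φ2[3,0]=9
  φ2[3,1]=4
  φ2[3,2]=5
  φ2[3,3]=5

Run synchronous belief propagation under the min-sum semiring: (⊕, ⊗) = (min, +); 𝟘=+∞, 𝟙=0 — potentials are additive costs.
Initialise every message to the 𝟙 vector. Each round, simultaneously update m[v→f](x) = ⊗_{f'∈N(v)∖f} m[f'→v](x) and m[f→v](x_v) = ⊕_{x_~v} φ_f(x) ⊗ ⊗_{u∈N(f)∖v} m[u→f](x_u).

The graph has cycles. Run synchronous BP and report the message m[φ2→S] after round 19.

init: all messages = 𝟙 over 4 values
r1 m[φ0→Q] = [1, 3, 0, 0]
r1 m[φ0→S] = [0, 2, 0, 3]
r1 m[φ1→H] = [1, 2, 0, 0]
r1 m[φ1→S] = [0, 1, 2, 0]
r1 m[φ2→H] = [1, 0, 2, 4]
r1 m[φ2→S] = [1, 0, 3, 2]
r1 m[Q→φ0] = [0, 0, 0, 0]
r1 m[H→φ1] = [0, 0, 0, 0]
r1 m[H→φ2] = [0, 0, 0, 0]
r1 m[S→φ0] = [0, 0, 0, 0]
r1 m[S→φ1] = [0, 0, 0, 0]
r1 m[S→φ2] = [0, 0, 0, 0]
r2 m[φ0→Q] = [1, 3, 0, 0]
r2 m[φ0→S] = [0, 2, 0, 3]
r2 m[φ1→H] = [1, 2, 0, 0]
r2 m[φ1→S] = [0, 1, 2, 0]
r2 m[φ2→H] = [1, 0, 2, 4]
r2 m[φ2→S] = [1, 0, 3, 2]
r2 m[Q→φ0] = [0, 0, 0, 0]
r2 m[H→φ1] = [1, 0, 2, 4]
r2 m[H→φ2] = [1, 2, 0, 0]
r2 m[S→φ0] = [1, 1, 5, 2]
r2 m[S→φ1] = [1, 2, 3, 5]
r2 m[S→φ2] = [0, 3, 2, 3]
r3 m[φ0→Q] = [2, 4, 1, 5]
r3 m[φ0→S] = [0, 2, 0, 3]
r3 m[φ1→H] = [3, 3, 1, 4]
r3 m[φ1→S] = [2, 2, 3, 4]
r3 m[φ2→H] = [1, 3, 2, 7]
r3 m[φ2→S] = [2, 2, 4, 2]
r3 m[Q→φ0] = [0, 0, 0, 0]
r3 m[H→φ1] = [1, 0, 2, 4]
r3 m[H→φ2] = [1, 2, 0, 0]
r3 m[S→φ0] = [1, 1, 5, 2]
r3 m[S→φ1] = [1, 2, 3, 5]
r3 m[S→φ2] = [0, 3, 2, 3]
r4 m[φ0→Q] = [2, 4, 1, 5]
r4 m[φ0→S] = [0, 2, 0, 3]
r4 m[φ1→H] = [3, 3, 1, 4]
r4 m[φ1→S] = [2, 2, 3, 4]
r4 m[φ2→H] = [1, 3, 2, 7]
r4 m[φ2→S] = [2, 2, 4, 2]
r4 m[Q→φ0] = [0, 0, 0, 0]
r4 m[H→φ1] = [1, 3, 2, 7]
r4 m[H→φ2] = [3, 3, 1, 4]
r4 m[S→φ0] = [4, 4, 7, 6]
r4 m[S→φ1] = [2, 4, 4, 5]
r4 m[S→φ2] = [2, 4, 3, 7]
r5 m[φ0→Q] = [5, 7, 4, 7]
r5 m[φ0→S] = [0, 2, 0, 3]
r5 m[φ1→H] = [5, 4, 2, 5]
r5 m[φ1→S] = [2, 2, 3, 7]
r5 m[φ2→H] = [3, 4, 4, 8]
r5 m[φ2→S] = [3, 3, 5, 3]
r5 m[Q→φ0] = [0, 0, 0, 0]
r5 m[H→φ1] = [1, 3, 2, 7]
r5 m[H→φ2] = [3, 3, 1, 4]
r5 m[S→φ0] = [4, 4, 7, 6]
r5 m[S→φ1] = [2, 4, 4, 5]
r5 m[S→φ2] = [2, 4, 3, 7]
r6 m[φ0→Q] = [5, 7, 4, 7]
r6 m[φ0→S] = [0, 2, 0, 3]
r6 m[φ1→H] = [5, 4, 2, 5]
r6 m[φ1→S] = [2, 2, 3, 7]
r6 m[φ2→H] = [3, 4, 4, 8]
r6 m[φ2→S] = [3, 3, 5, 3]
r6 m[Q→φ0] = [0, 0, 0, 0]
r6 m[H→φ1] = [3, 4, 4, 8]
r6 m[H→φ2] = [5, 4, 2, 5]
r6 m[S→φ0] = [5, 5, 8, 10]
r6 m[S→φ1] = [3, 5, 5, 6]
r6 m[S→φ2] = [2, 4, 3, 10]
r7 m[φ0→Q] = [6, 8, 5, 8]
r7 m[φ0→S] = [0, 2, 0, 3]
r7 m[φ1→H] = [6, 5, 3, 6]
r7 m[φ1→S] = [4, 4, 5, 8]
r7 m[φ2→H] = [3, 4, 4, 8]
r7 m[φ2→S] = [4, 4, 6, 4]
r7 m[Q→φ0] = [0, 0, 0, 0]
r7 m[H→φ1] = [3, 4, 4, 8]
r7 m[H→φ2] = [5, 4, 2, 5]
r7 m[S→φ0] = [5, 5, 8, 10]
r7 m[S→φ1] = [3, 5, 5, 6]
r7 m[S→φ2] = [2, 4, 3, 10]
r8 m[φ0→Q] = [6, 8, 5, 8]
r8 m[φ0→S] = [0, 2, 0, 3]
r8 m[φ1→H] = [6, 5, 3, 6]
r8 m[φ1→S] = [4, 4, 5, 8]
r8 m[φ2→H] = [3, 4, 4, 8]
r8 m[φ2→S] = [4, 4, 6, 4]
r8 m[Q→φ0] = [0, 0, 0, 0]
r8 m[H→φ1] = [3, 4, 4, 8]
r8 m[H→φ2] = [6, 5, 3, 6]
r8 m[S→φ0] = [8, 8, 11, 12]
r8 m[S→φ1] = [4, 6, 6, 7]
r8 m[S→φ2] = [4, 6, 5, 11]
r9 m[φ0→Q] = [9, 11, 8, 11]
r9 m[φ0→S] = [0, 2, 0, 3]
r9 m[φ1→H] = [7, 6, 4, 7]
r9 m[φ1→S] = [4, 4, 5, 8]
r9 m[φ2→H] = [5, 6, 6, 10]
r9 m[φ2→S] = [5, 5, 7, 5]
r9 m[Q→φ0] = [0, 0, 0, 0]
r9 m[H→φ1] = [3, 4, 4, 8]
r9 m[H→φ2] = [6, 5, 3, 6]
r9 m[S→φ0] = [8, 8, 11, 12]
r9 m[S→φ1] = [4, 6, 6, 7]
r9 m[S→φ2] = [4, 6, 5, 11]
r10 m[φ0→Q] = [9, 11, 8, 11]
r10 m[φ0→S] = [0, 2, 0, 3]
r10 m[φ1→H] = [7, 6, 4, 7]
r10 m[φ1→S] = [4, 4, 5, 8]
r10 m[φ2→H] = [5, 6, 6, 10]
r10 m[φ2→S] = [5, 5, 7, 5]
r10 m[Q→φ0] = [0, 0, 0, 0]
r10 m[H→φ1] = [5, 6, 6, 10]
r10 m[H→φ2] = [7, 6, 4, 7]
r10 m[S→φ0] = [9, 9, 12, 13]
r10 m[S→φ1] = [5, 7, 7, 8]
r10 m[S→φ2] = [4, 6, 5, 11]
r11 m[φ0→Q] = [10, 12, 9, 12]
r11 m[φ0→S] = [0, 2, 0, 3]
r11 m[φ1→H] = [8, 7, 5, 8]
r11 m[φ1→S] = [6, 6, 7, 10]
r11 m[φ2→H] = [5, 6, 6, 10]
r11 m[φ2→S] = [6, 6, 8, 6]
r11 m[Q→φ0] = [0, 0, 0, 0]
r11 m[H→φ1] = [5, 6, 6, 10]
r11 m[H→φ2] = [7, 6, 4, 7]
r11 m[S→φ0] = [9, 9, 12, 13]
r11 m[S→φ1] = [5, 7, 7, 8]
r11 m[S→φ2] = [4, 6, 5, 11]
r12 m[φ0→Q] = [10, 12, 9, 12]
r12 m[φ0→S] = [0, 2, 0, 3]
r12 m[φ1→H] = [8, 7, 5, 8]
r12 m[φ1→S] = [6, 6, 7, 10]
r12 m[φ2→H] = [5, 6, 6, 10]
r12 m[φ2→S] = [6, 6, 8, 6]
r12 m[Q→φ0] = [0, 0, 0, 0]
r12 m[H→φ1] = [5, 6, 6, 10]
r12 m[H→φ2] = [8, 7, 5, 8]
r12 m[S→φ0] = [12, 12, 15, 16]
r12 m[S→φ1] = [6, 8, 8, 9]
r12 m[S→φ2] = [6, 8, 7, 13]
r13 m[φ0→Q] = [13, 15, 12, 15]
r13 m[φ0→S] = [0, 2, 0, 3]
r13 m[φ1→H] = [9, 8, 6, 9]
r13 m[φ1→S] = [6, 6, 7, 10]
r13 m[φ2→H] = [7, 8, 8, 12]
r13 m[φ2→S] = [7, 7, 9, 7]
r13 m[Q→φ0] = [0, 0, 0, 0]
r13 m[H→φ1] = [5, 6, 6, 10]
r13 m[H→φ2] = [8, 7, 5, 8]
r13 m[S→φ0] = [12, 12, 15, 16]
r13 m[S→φ1] = [6, 8, 8, 9]
r13 m[S→φ2] = [6, 8, 7, 13]
r14 m[φ0→Q] = [13, 15, 12, 15]
r14 m[φ0→S] = [0, 2, 0, 3]
r14 m[φ1→H] = [9, 8, 6, 9]
r14 m[φ1→S] = [6, 6, 7, 10]
r14 m[φ2→H] = [7, 8, 8, 12]
r14 m[φ2→S] = [7, 7, 9, 7]
r14 m[Q→φ0] = [0, 0, 0, 0]
r14 m[H→φ1] = [7, 8, 8, 12]
r14 m[H→φ2] = [9, 8, 6, 9]
r14 m[S→φ0] = [13, 13, 16, 17]
r14 m[S→φ1] = [7, 9, 9, 10]
r14 m[S→φ2] = [6, 8, 7, 13]
r15 m[φ0→Q] = [14, 16, 13, 16]
r15 m[φ0→S] = [0, 2, 0, 3]
r15 m[φ1→H] = [10, 9, 7, 10]
r15 m[φ1→S] = [8, 8, 9, 12]
r15 m[φ2→H] = [7, 8, 8, 12]
r15 m[φ2→S] = [8, 8, 10, 8]
r15 m[Q→φ0] = [0, 0, 0, 0]
r15 m[H→φ1] = [7, 8, 8, 12]
r15 m[H→φ2] = [9, 8, 6, 9]
r15 m[S→φ0] = [13, 13, 16, 17]
r15 m[S→φ1] = [7, 9, 9, 10]
r15 m[S→φ2] = [6, 8, 7, 13]
r16 m[φ0→Q] = [14, 16, 13, 16]
r16 m[φ0→S] = [0, 2, 0, 3]
r16 m[φ1→H] = [10, 9, 7, 10]
r16 m[φ1→S] = [8, 8, 9, 12]
r16 m[φ2→H] = [7, 8, 8, 12]
r16 m[φ2→S] = [8, 8, 10, 8]
r16 m[Q→φ0] = [0, 0, 0, 0]
r16 m[H→φ1] = [7, 8, 8, 12]
r16 m[H→φ2] = [10, 9, 7, 10]
r16 m[S→φ0] = [16, 16, 19, 20]
r16 m[S→φ1] = [8, 10, 10, 11]
r16 m[S→φ2] = [8, 10, 9, 15]
r17 m[φ0→Q] = [17, 19, 16, 19]
r17 m[φ0→S] = [0, 2, 0, 3]
r17 m[φ1→H] = [11, 10, 8, 11]
r17 m[φ1→S] = [8, 8, 9, 12]
r17 m[φ2→H] = [9, 10, 10, 14]
r17 m[φ2→S] = [9, 9, 11, 9]
r17 m[Q→φ0] = [0, 0, 0, 0]
r17 m[H→φ1] = [7, 8, 8, 12]
r17 m[H→φ2] = [10, 9, 7, 10]
r17 m[S→φ0] = [16, 16, 19, 20]
r17 m[S→φ1] = [8, 10, 10, 11]
r17 m[S→φ2] = [8, 10, 9, 15]
r18 m[φ0→Q] = [17, 19, 16, 19]
r18 m[φ0→S] = [0, 2, 0, 3]
r18 m[φ1→H] = [11, 10, 8, 11]
r18 m[φ1→S] = [8, 8, 9, 12]
r18 m[φ2→H] = [9, 10, 10, 14]
r18 m[φ2→S] = [9, 9, 11, 9]
r18 m[Q→φ0] = [0, 0, 0, 0]
r18 m[H→φ1] = [9, 10, 10, 14]
r18 m[H→φ2] = [11, 10, 8, 11]
r18 m[S→φ0] = [17, 17, 20, 21]
r18 m[S→φ1] = [9, 11, 11, 12]
r18 m[S→φ2] = [8, 10, 9, 15]
r19 m[φ0→Q] = [18, 20, 17, 20]
r19 m[φ0→S] = [0, 2, 0, 3]
r19 m[φ1→H] = [12, 11, 9, 12]
r19 m[φ1→S] = [10, 10, 11, 14]
r19 m[φ2→H] = [9, 10, 10, 14]
r19 m[φ2→S] = [10, 10, 12, 10]
r19 m[Q→φ0] = [0, 0, 0, 0]
r19 m[H→φ1] = [9, 10, 10, 14]
r19 m[H→φ2] = [11, 10, 8, 11]
r19 m[S→φ0] = [17, 17, 20, 21]
r19 m[S→φ1] = [9, 11, 11, 12]
r19 m[S→φ2] = [8, 10, 9, 15]

message @ round 19 = [10, 10, 12, 10]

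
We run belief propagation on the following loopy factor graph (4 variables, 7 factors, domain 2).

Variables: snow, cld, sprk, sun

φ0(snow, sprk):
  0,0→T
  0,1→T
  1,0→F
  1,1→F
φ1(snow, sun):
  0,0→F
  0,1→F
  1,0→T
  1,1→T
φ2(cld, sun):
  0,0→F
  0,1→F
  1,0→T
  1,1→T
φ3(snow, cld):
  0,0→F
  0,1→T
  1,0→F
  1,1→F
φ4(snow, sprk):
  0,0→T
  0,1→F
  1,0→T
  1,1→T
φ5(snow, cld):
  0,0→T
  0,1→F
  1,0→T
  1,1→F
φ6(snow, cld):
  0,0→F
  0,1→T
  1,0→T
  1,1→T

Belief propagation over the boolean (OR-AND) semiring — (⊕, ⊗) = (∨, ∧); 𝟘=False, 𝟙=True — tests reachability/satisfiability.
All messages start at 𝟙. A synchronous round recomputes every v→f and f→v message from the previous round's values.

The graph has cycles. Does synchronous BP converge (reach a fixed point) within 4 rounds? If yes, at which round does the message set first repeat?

NOT CONVERGED within 4 rounds

init: all messages = 𝟙 over 2 values
r1 m[φ0→snow] = [T, F]
r1 m[φ0→sprk] = [T, T]
r1 m[φ1→snow] = [F, T]
r1 m[φ1→sun] = [T, T]
r1 m[φ2→cld] = [F, T]
r1 m[φ2→sun] = [T, T]
r1 m[φ3→snow] = [T, F]
r1 m[φ3→cld] = [F, T]
r1 m[φ4→snow] = [T, T]
r1 m[φ4→sprk] = [T, T]
r1 m[φ5→snow] = [T, T]
r1 m[φ5→cld] = [T, F]
r1 m[φ6→snow] = [T, T]
r1 m[φ6→cld] = [T, T]
r1 m[snow→φ0] = [T, T]
r1 m[snow→φ1] = [T, T]
r1 m[snow→φ3] = [T, T]
r1 m[snow→φ4] = [T, T]
r1 m[snow→φ5] = [T, T]
r1 m[snow→φ6] = [T, T]
r1 m[cld→φ2] = [T, T]
r1 m[cld→φ3] = [T, T]
r1 m[cld→φ5] = [T, T]
r1 m[cld→φ6] = [T, T]
r1 m[sprk→φ0] = [T, T]
r1 m[sprk→φ4] = [T, T]
r1 m[sun→φ1] = [T, T]
r1 m[sun→φ2] = [T, T]
r2 m[φ0→snow] = [T, F]
r2 m[φ0→sprk] = [T, T]
r2 m[φ1→snow] = [F, T]
r2 m[φ1→sun] = [T, T]
r2 m[φ2→cld] = [F, T]
r2 m[φ2→sun] = [T, T]
r2 m[φ3→snow] = [T, F]
r2 m[φ3→cld] = [F, T]
r2 m[φ4→snow] = [T, T]
r2 m[φ4→sprk] = [T, T]
r2 m[φ5→snow] = [T, T]
r2 m[φ5→cld] = [T, F]
r2 m[φ6→snow] = [T, T]
r2 m[φ6→cld] = [T, T]
r2 m[snow→φ0] = [F, F]
r2 m[snow→φ1] = [T, F]
r2 m[snow→φ3] = [F, F]
r2 m[snow→φ4] = [F, F]
r2 m[snow→φ5] = [F, F]
r2 m[snow→φ6] = [F, F]
r2 m[cld→φ2] = [F, F]
r2 m[cld→φ3] = [F, F]
r2 m[cld→φ5] = [F, T]
r2 m[cld→φ6] = [F, F]
r2 m[sprk→φ0] = [T, T]
r2 m[sprk→φ4] = [T, T]
r2 m[sun→φ1] = [T, T]
r2 m[sun→φ2] = [T, T]
r3 m[φ0→snow] = [T, F]
r3 m[φ0→sprk] = [F, F]
r3 m[φ1→snow] = [F, T]
r3 m[φ1→sun] = [F, F]
r3 m[φ2→cld] = [F, T]
r3 m[φ2→sun] = [F, F]
r3 m[φ3→snow] = [F, F]
r3 m[φ3→cld] = [F, F]
r3 m[φ4→snow] = [T, T]
r3 m[φ4→sprk] = [F, F]
r3 m[φ5→snow] = [F, F]
r3 m[φ5→cld] = [F, F]
r3 m[φ6→snow] = [F, F]
r3 m[φ6→cld] = [F, F]
r3 m[snow→φ0] = [F, F]
r3 m[snow→φ1] = [T, F]
r3 m[snow→φ3] = [F, F]
r3 m[snow→φ4] = [F, F]
r3 m[snow→φ5] = [F, F]
r3 m[snow→φ6] = [F, F]
r3 m[cld→φ2] = [F, F]
r3 m[cld→φ3] = [F, F]
r3 m[cld→φ5] = [F, T]
r3 m[cld→φ6] = [F, F]
r3 m[sprk→φ0] = [T, T]
r3 m[sprk→φ4] = [T, T]
r3 m[sun→φ1] = [T, T]
r3 m[sun→φ2] = [T, T]
r4 m[φ0→snow] = [T, F]
r4 m[φ0→sprk] = [F, F]
r4 m[φ1→snow] = [F, T]
r4 m[φ1→sun] = [F, F]
r4 m[φ2→cld] = [F, T]
r4 m[φ2→sun] = [F, F]
r4 m[φ3→snow] = [F, F]
r4 m[φ3→cld] = [F, F]
r4 m[φ4→snow] = [T, T]
r4 m[φ4→sprk] = [F, F]
r4 m[φ5→snow] = [F, F]
r4 m[φ5→cld] = [F, F]
r4 m[φ6→snow] = [F, F]
r4 m[φ6→cld] = [F, F]
r4 m[snow→φ0] = [F, F]
r4 m[snow→φ1] = [F, F]
r4 m[snow→φ3] = [F, F]
r4 m[snow→φ4] = [F, F]
r4 m[snow→φ5] = [F, F]
r4 m[snow→φ6] = [F, F]
r4 m[cld→φ2] = [F, F]
r4 m[cld→φ3] = [F, F]
r4 m[cld→φ5] = [F, F]
r4 m[cld→φ6] = [F, F]
r4 m[sprk→φ0] = [F, F]
r4 m[sprk→φ4] = [F, F]
r4 m[sun→φ1] = [F, F]
r4 m[sun→φ2] = [F, F]
no fixed point within 4 rounds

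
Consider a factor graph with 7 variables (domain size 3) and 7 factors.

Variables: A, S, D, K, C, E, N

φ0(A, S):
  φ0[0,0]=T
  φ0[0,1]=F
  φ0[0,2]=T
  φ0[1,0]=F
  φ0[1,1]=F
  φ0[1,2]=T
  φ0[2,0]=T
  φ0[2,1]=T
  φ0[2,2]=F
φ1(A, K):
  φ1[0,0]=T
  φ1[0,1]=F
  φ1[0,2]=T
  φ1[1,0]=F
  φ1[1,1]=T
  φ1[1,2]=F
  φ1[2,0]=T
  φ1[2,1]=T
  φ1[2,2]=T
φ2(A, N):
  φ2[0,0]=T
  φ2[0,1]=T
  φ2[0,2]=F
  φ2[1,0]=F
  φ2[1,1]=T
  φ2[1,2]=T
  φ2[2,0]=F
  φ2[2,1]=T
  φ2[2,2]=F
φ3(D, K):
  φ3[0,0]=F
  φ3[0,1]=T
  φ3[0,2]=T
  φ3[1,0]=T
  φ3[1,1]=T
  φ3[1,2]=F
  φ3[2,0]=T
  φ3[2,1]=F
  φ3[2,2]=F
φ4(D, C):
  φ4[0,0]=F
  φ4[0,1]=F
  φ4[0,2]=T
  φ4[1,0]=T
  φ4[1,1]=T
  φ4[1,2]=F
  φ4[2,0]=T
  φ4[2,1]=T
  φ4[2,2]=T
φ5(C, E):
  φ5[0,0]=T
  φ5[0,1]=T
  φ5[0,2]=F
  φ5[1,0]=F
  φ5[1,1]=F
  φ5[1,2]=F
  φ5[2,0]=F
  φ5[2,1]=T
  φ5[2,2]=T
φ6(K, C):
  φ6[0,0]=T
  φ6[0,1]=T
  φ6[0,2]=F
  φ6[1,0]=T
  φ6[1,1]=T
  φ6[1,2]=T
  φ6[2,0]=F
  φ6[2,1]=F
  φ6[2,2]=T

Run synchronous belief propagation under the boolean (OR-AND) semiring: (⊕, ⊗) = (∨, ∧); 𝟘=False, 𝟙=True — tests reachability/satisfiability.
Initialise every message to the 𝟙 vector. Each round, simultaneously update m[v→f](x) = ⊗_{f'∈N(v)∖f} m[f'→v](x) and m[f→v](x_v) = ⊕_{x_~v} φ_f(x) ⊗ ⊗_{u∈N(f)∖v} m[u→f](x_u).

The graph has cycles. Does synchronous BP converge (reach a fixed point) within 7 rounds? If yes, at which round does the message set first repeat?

init: all messages = 𝟙 over 3 values
r1 m[φ0→A] = [T, T, T]
r1 m[φ0→S] = [T, T, T]
r1 m[φ1→A] = [T, T, T]
r1 m[φ1→K] = [T, T, T]
r1 m[φ2→A] = [T, T, T]
r1 m[φ2→N] = [T, T, T]
r1 m[φ3→D] = [T, T, T]
r1 m[φ3→K] = [T, T, T]
r1 m[φ4→D] = [T, T, T]
r1 m[φ4→C] = [T, T, T]
r1 m[φ5→C] = [T, F, T]
r1 m[φ5→E] = [T, T, T]
r1 m[φ6→K] = [T, T, T]
r1 m[φ6→C] = [T, T, T]
r1 m[A→φ0] = [T, T, T]
r1 m[A→φ1] = [T, T, T]
r1 m[A→φ2] = [T, T, T]
r1 m[S→φ0] = [T, T, T]
r1 m[D→φ3] = [T, T, T]
r1 m[D→φ4] = [T, T, T]
r1 m[K→φ1] = [T, T, T]
r1 m[K→φ3] = [T, T, T]
r1 m[K→φ6] = [T, T, T]
r1 m[C→φ4] = [T, T, T]
r1 m[C→φ5] = [T, T, T]
r1 m[C→φ6] = [T, T, T]
r1 m[E→φ5] = [T, T, T]
r1 m[N→φ2] = [T, T, T]
r2 m[φ0→A] = [T, T, T]
r2 m[φ0→S] = [T, T, T]
r2 m[φ1→A] = [T, T, T]
r2 m[φ1→K] = [T, T, T]
r2 m[φ2→A] = [T, T, T]
r2 m[φ2→N] = [T, T, T]
r2 m[φ3→D] = [T, T, T]
r2 m[φ3→K] = [T, T, T]
r2 m[φ4→D] = [T, T, T]
r2 m[φ4→C] = [T, T, T]
r2 m[φ5→C] = [T, F, T]
r2 m[φ5→E] = [T, T, T]
r2 m[φ6→K] = [T, T, T]
r2 m[φ6→C] = [T, T, T]
r2 m[A→φ0] = [T, T, T]
r2 m[A→φ1] = [T, T, T]
r2 m[A→φ2] = [T, T, T]
r2 m[S→φ0] = [T, T, T]
r2 m[D→φ3] = [T, T, T]
r2 m[D→φ4] = [T, T, T]
r2 m[K→φ1] = [T, T, T]
r2 m[K→φ3] = [T, T, T]
r2 m[K→φ6] = [T, T, T]
r2 m[C→φ4] = [T, F, T]
r2 m[C→φ5] = [T, T, T]
r2 m[C→φ6] = [T, F, T]
r2 m[E→φ5] = [T, T, T]
r2 m[N→φ2] = [T, T, T]
r3 m[φ0→A] = [T, T, T]
r3 m[φ0→S] = [T, T, T]
r3 m[φ1→A] = [T, T, T]
r3 m[φ1→K] = [T, T, T]
r3 m[φ2→A] = [T, T, T]
r3 m[φ2→N] = [T, T, T]
r3 m[φ3→D] = [T, T, T]
r3 m[φ3→K] = [T, T, T]
r3 m[φ4→D] = [T, T, T]
r3 m[φ4→C] = [T, T, T]
r3 m[φ5→C] = [T, F, T]
r3 m[φ5→E] = [T, T, T]
r3 m[φ6→K] = [T, T, T]
r3 m[φ6→C] = [T, T, T]
r3 m[A→φ0] = [T, T, T]
r3 m[A→φ1] = [T, T, T]
r3 m[A→φ2] = [T, T, T]
r3 m[S→φ0] = [T, T, T]
r3 m[D→φ3] = [T, T, T]
r3 m[D→φ4] = [T, T, T]
r3 m[K→φ1] = [T, T, T]
r3 m[K→φ3] = [T, T, T]
r3 m[K→φ6] = [T, T, T]
r3 m[C→φ4] = [T, F, T]
r3 m[C→φ5] = [T, T, T]
r3 m[C→φ6] = [T, F, T]
r3 m[E→φ5] = [T, T, T]
r3 m[N→φ2] = [T, T, T]
fixed point reached at round 3
messages reach a fixed point at round 3

CONVERGED at round 3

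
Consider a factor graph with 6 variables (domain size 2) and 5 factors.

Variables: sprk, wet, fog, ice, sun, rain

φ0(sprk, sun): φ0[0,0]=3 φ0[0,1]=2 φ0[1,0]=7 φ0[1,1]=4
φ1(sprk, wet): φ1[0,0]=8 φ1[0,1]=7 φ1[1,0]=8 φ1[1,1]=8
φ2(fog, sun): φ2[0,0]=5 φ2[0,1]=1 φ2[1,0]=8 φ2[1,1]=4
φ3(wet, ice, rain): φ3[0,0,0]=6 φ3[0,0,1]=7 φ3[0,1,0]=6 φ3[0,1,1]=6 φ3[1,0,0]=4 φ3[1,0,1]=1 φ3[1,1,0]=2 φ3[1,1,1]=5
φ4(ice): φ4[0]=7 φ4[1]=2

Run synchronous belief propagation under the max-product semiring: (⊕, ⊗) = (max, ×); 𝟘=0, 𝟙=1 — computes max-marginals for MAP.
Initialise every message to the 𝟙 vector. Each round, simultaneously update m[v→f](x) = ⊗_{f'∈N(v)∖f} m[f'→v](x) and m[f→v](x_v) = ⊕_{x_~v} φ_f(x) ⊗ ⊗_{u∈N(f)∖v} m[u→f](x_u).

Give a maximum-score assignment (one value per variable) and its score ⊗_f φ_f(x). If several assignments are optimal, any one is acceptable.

assignment: (sprk=1, wet=0, fog=1, ice=0, sun=0, rain=1); score = 21952

init: all messages = 𝟙 over 2 values
r1 m[φ0→sprk] = [3, 7]
r1 m[φ0→sun] = [7, 4]
r1 m[φ1→sprk] = [8, 8]
r1 m[φ1→wet] = [8, 8]
r1 m[φ2→fog] = [5, 8]
r1 m[φ2→sun] = [8, 4]
r1 m[φ3→wet] = [7, 5]
r1 m[φ3→ice] = [7, 6]
r1 m[φ3→rain] = [6, 7]
r1 m[φ4→ice] = [7, 2]
r1 m[sprk→φ0] = [1, 1]
r1 m[sprk→φ1] = [1, 1]
r1 m[wet→φ1] = [1, 1]
r1 m[wet→φ3] = [1, 1]
r1 m[fog→φ2] = [1, 1]
r1 m[ice→φ3] = [1, 1]
r1 m[ice→φ4] = [1, 1]
r1 m[sun→φ0] = [1, 1]
r1 m[sun→φ2] = [1, 1]
r1 m[rain→φ3] = [1, 1]
r2 m[φ0→sprk] = [3, 7]
r2 m[φ0→sun] = [7, 4]
r2 m[φ1→sprk] = [8, 8]
r2 m[φ1→wet] = [8, 8]
r2 m[φ2→fog] = [5, 8]
r2 m[φ2→sun] = [8, 4]
r2 m[φ3→wet] = [7, 5]
r2 m[φ3→ice] = [7, 6]
r2 m[φ3→rain] = [6, 7]
r2 m[φ4→ice] = [7, 2]
r2 m[sprk→φ0] = [8, 8]
r2 m[sprk→φ1] = [3, 7]
r2 m[wet→φ1] = [7, 5]
r2 m[wet→φ3] = [8, 8]
r2 m[fog→φ2] = [1, 1]
r2 m[ice→φ3] = [7, 2]
r2 m[ice→φ4] = [7, 6]
r2 m[sun→φ0] = [8, 4]
r2 m[sun→φ2] = [7, 4]
r2 m[rain→φ3] = [1, 1]
r3 m[φ0→sprk] = [24, 56]
r3 m[φ0→sun] = [56, 32]
r3 m[φ1→sprk] = [56, 56]
r3 m[φ1→wet] = [56, 56]
r3 m[φ2→fog] = [35, 56]
r3 m[φ2→sun] = [8, 4]
r3 m[φ3→wet] = [49, 28]
r3 m[φ3→ice] = [56, 48]
r3 m[φ3→rain] = [336, 392]
r3 m[φ4→ice] = [7, 2]
r3 m[sprk→φ0] = [8, 8]
r3 m[sprk→φ1] = [3, 7]
r3 m[wet→φ1] = [7, 5]
r3 m[wet→φ3] = [8, 8]
r3 m[fog→φ2] = [1, 1]
r3 m[ice→φ3] = [7, 2]
r3 m[ice→φ4] = [7, 6]
r3 m[sun→φ0] = [8, 4]
r3 m[sun→φ2] = [7, 4]
r3 m[rain→φ3] = [1, 1]
r4 m[φ0→sprk] = [24, 56]
r4 m[φ0→sun] = [56, 32]
r4 m[φ1→sprk] = [56, 56]
r4 m[φ1→wet] = [56, 56]
r4 m[φ2→fog] = [35, 56]
r4 m[φ2→sun] = [8, 4]
r4 m[φ3→wet] = [49, 28]
r4 m[φ3→ice] = [56, 48]
r4 m[φ3→rain] = [336, 392]
r4 m[φ4→ice] = [7, 2]
r4 m[sprk→φ0] = [56, 56]
r4 m[sprk→φ1] = [24, 56]
r4 m[wet→φ1] = [49, 28]
r4 m[wet→φ3] = [56, 56]
r4 m[fog→φ2] = [1, 1]
r4 m[ice→φ3] = [7, 2]
r4 m[ice→φ4] = [56, 48]
r4 m[sun→φ0] = [8, 4]
r4 m[sun→φ2] = [56, 32]
r4 m[rain→φ3] = [1, 1]
r5 m[φ0→sprk] = [24, 56]
r5 m[φ0→sun] = [392, 224]
r5 m[φ1→sprk] = [392, 392]
r5 m[φ1→wet] = [448, 448]
r5 m[φ2→fog] = [280, 448]
r5 m[φ2→sun] = [8, 4]
r5 m[φ3→wet] = [49, 28]
r5 m[φ3→ice] = [392, 336]
r5 m[φ3→rain] = [2352, 2744]
r5 m[φ4→ice] = [7, 2]
r5 m[sprk→φ0] = [56, 56]
r5 m[sprk→φ1] = [24, 56]
r5 m[wet→φ1] = [49, 28]
r5 m[wet→φ3] = [56, 56]
r5 m[fog→φ2] = [1, 1]
r5 m[ice→φ3] = [7, 2]
r5 m[ice→φ4] = [56, 48]
r5 m[sun→φ0] = [8, 4]
r5 m[sun→φ2] = [56, 32]
r5 m[rain→φ3] = [1, 1]
r6 m[φ0→sprk] = [24, 56]
r6 m[φ0→sun] = [392, 224]
r6 m[φ1→sprk] = [392, 392]
r6 m[φ1→wet] = [448, 448]
r6 m[φ2→fog] = [280, 448]
r6 m[φ2→sun] = [8, 4]
r6 m[φ3→wet] = [49, 28]
r6 m[φ3→ice] = [392, 336]
r6 m[φ3→rain] = [2352, 2744]
r6 m[φ4→ice] = [7, 2]
r6 m[sprk→φ0] = [392, 392]
r6 m[sprk→φ1] = [24, 56]
r6 m[wet→φ1] = [49, 28]
r6 m[wet→φ3] = [448, 448]
r6 m[fog→φ2] = [1, 1]
r6 m[ice→φ3] = [7, 2]
r6 m[ice→φ4] = [392, 336]
r6 m[sun→φ0] = [8, 4]
r6 m[sun→φ2] = [392, 224]
r6 m[rain→φ3] = [1, 1]
r7 m[φ0→sprk] = [24, 56]
r7 m[φ0→sun] = [2744, 1568]
r7 m[φ1→sprk] = [392, 392]
r7 m[φ1→wet] = [448, 448]
r7 m[φ2→fog] = [1960, 3136]
r7 m[φ2→sun] = [8, 4]
r7 m[φ3→wet] = [49, 28]
r7 m[φ3→ice] = [3136, 2688]
r7 m[φ3→rain] = [18816, 21952]
r7 m[φ4→ice] = [7, 2]
r7 m[sprk→φ0] = [392, 392]
r7 m[sprk→φ1] = [24, 56]
r7 m[wet→φ1] = [49, 28]
r7 m[wet→φ3] = [448, 448]
r7 m[fog→φ2] = [1, 1]
r7 m[ice→φ3] = [7, 2]
r7 m[ice→φ4] = [392, 336]
r7 m[sun→φ0] = [8, 4]
r7 m[sun→φ2] = [392, 224]
r7 m[rain→φ3] = [1, 1]
r8 m[φ0→sprk] = [24, 56]
r8 m[φ0→sun] = [2744, 1568]
r8 m[φ1→sprk] = [392, 392]
r8 m[φ1→wet] = [448, 448]
r8 m[φ2→fog] = [1960, 3136]
r8 m[φ2→sun] = [8, 4]
r8 m[φ3→wet] = [49, 28]
r8 m[φ3→ice] = [3136, 2688]
r8 m[φ3→rain] = [18816, 21952]
r8 m[φ4→ice] = [7, 2]
r8 m[sprk→φ0] = [392, 392]
r8 m[sprk→φ1] = [24, 56]
r8 m[wet→φ1] = [49, 28]
r8 m[wet→φ3] = [448, 448]
r8 m[fog→φ2] = [1, 1]
r8 m[ice→φ3] = [7, 2]
r8 m[ice→φ4] = [3136, 2688]
r8 m[sun→φ0] = [8, 4]
r8 m[sun→φ2] = [2744, 1568]
r8 m[rain→φ3] = [1, 1]
r9 m[φ0→sprk] = [24, 56]
r9 m[φ0→sun] = [2744, 1568]
r9 m[φ1→sprk] = [392, 392]
r9 m[φ1→wet] = [448, 448]
r9 m[φ2→fog] = [13720, 21952]
r9 m[φ2→sun] = [8, 4]
r9 m[φ3→wet] = [49, 28]
r9 m[φ3→ice] = [3136, 2688]
r9 m[φ3→rain] = [18816, 21952]
r9 m[φ4→ice] = [7, 2]
r9 m[sprk→φ0] = [392, 392]
r9 m[sprk→φ1] = [24, 56]
r9 m[wet→φ1] = [49, 28]
r9 m[wet→φ3] = [448, 448]
r9 m[fog→φ2] = [1, 1]
r9 m[ice→φ3] = [7, 2]
r9 m[ice→φ4] = [3136, 2688]
r9 m[sun→φ0] = [8, 4]
r9 m[sun→φ2] = [2744, 1568]
r9 m[rain→φ3] = [1, 1]
r10 m[φ0→sprk] = [24, 56]
r10 m[φ0→sun] = [2744, 1568]
r10 m[φ1→sprk] = [392, 392]
r10 m[φ1→wet] = [448, 448]
r10 m[φ2→fog] = [13720, 21952]
r10 m[φ2→sun] = [8, 4]
r10 m[φ3→wet] = [49, 28]
r10 m[φ3→ice] = [3136, 2688]
r10 m[φ3→rain] = [18816, 21952]
r10 m[φ4→ice] = [7, 2]
r10 m[sprk→φ0] = [392, 392]
r10 m[sprk→φ1] = [24, 56]
r10 m[wet→φ1] = [49, 28]
r10 m[wet→φ3] = [448, 448]
r10 m[fog→φ2] = [1, 1]
r10 m[ice→φ3] = [7, 2]
r10 m[ice→φ4] = [3136, 2688]
r10 m[sun→φ0] = [8, 4]
r10 m[sun→φ2] = [2744, 1568]
r10 m[rain→φ3] = [1, 1]
fixed point reached at round 10
traceback from sprk: (sprk=1, wet=0, fog=1, ice=0, sun=0, rain=1), score=21952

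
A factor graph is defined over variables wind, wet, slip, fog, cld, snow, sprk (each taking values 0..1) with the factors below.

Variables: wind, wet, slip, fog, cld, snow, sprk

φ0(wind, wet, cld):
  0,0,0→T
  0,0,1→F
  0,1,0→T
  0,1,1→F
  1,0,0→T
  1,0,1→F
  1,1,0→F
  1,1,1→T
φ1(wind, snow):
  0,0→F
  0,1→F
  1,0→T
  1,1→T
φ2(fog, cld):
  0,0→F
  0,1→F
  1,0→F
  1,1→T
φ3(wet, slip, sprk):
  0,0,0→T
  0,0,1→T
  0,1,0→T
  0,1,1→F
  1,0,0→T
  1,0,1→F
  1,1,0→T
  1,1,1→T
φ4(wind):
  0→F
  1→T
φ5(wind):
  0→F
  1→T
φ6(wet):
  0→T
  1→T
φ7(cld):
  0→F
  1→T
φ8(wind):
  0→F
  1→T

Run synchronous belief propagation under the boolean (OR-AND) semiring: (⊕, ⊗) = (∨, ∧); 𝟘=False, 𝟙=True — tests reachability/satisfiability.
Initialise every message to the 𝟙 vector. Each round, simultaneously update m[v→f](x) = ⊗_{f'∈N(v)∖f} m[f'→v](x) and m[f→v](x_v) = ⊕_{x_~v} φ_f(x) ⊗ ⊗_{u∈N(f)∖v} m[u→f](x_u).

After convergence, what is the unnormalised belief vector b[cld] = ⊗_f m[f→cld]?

b[cld] = [F, T]

init: all messages = 𝟙 over 2 values
r1 m[φ0→wind] = [T, T]
r1 m[φ0→wet] = [T, T]
r1 m[φ0→cld] = [T, T]
r1 m[φ1→wind] = [F, T]
r1 m[φ1→snow] = [T, T]
r1 m[φ2→fog] = [F, T]
r1 m[φ2→cld] = [F, T]
r1 m[φ3→wet] = [T, T]
r1 m[φ3→slip] = [T, T]
r1 m[φ3→sprk] = [T, T]
r1 m[φ4→wind] = [F, T]
r1 m[φ5→wind] = [F, T]
r1 m[φ6→wet] = [T, T]
r1 m[φ7→cld] = [F, T]
r1 m[φ8→wind] = [F, T]
r1 m[wind→φ0] = [T, T]
r1 m[wind→φ1] = [T, T]
r1 m[wind→φ4] = [T, T]
r1 m[wind→φ5] = [T, T]
r1 m[wind→φ8] = [T, T]
r1 m[wet→φ0] = [T, T]
r1 m[wet→φ3] = [T, T]
r1 m[wet→φ6] = [T, T]
r1 m[slip→φ3] = [T, T]
r1 m[fog→φ2] = [T, T]
r1 m[cld→φ0] = [T, T]
r1 m[cld→φ2] = [T, T]
r1 m[cld→φ7] = [T, T]
r1 m[snow→φ1] = [T, T]
r1 m[sprk→φ3] = [T, T]
r2 m[φ0→wind] = [T, T]
r2 m[φ0→wet] = [T, T]
r2 m[φ0→cld] = [T, T]
r2 m[φ1→wind] = [F, T]
r2 m[φ1→snow] = [T, T]
r2 m[φ2→fog] = [F, T]
r2 m[φ2→cld] = [F, T]
r2 m[φ3→wet] = [T, T]
r2 m[φ3→slip] = [T, T]
r2 m[φ3→sprk] = [T, T]
r2 m[φ4→wind] = [F, T]
r2 m[φ5→wind] = [F, T]
r2 m[φ6→wet] = [T, T]
r2 m[φ7→cld] = [F, T]
r2 m[φ8→wind] = [F, T]
r2 m[wind→φ0] = [F, T]
r2 m[wind→φ1] = [F, T]
r2 m[wind→φ4] = [F, T]
r2 m[wind→φ5] = [F, T]
r2 m[wind→φ8] = [F, T]
r2 m[wet→φ0] = [T, T]
r2 m[wet→φ3] = [T, T]
r2 m[wet→φ6] = [T, T]
r2 m[slip→φ3] = [T, T]
r2 m[fog→φ2] = [T, T]
r2 m[cld→φ0] = [F, T]
r2 m[cld→φ2] = [F, T]
r2 m[cld→φ7] = [F, T]
r2 m[snow→φ1] = [T, T]
r2 m[sprk→φ3] = [T, T]
r3 m[φ0→wind] = [F, T]
r3 m[φ0→wet] = [F, T]
r3 m[φ0→cld] = [T, T]
r3 m[φ1→wind] = [F, T]
r3 m[φ1→snow] = [T, T]
r3 m[φ2→fog] = [F, T]
r3 m[φ2→cld] = [F, T]
r3 m[φ3→wet] = [T, T]
r3 m[φ3→slip] = [T, T]
r3 m[φ3→sprk] = [T, T]
r3 m[φ4→wind] = [F, T]
r3 m[φ5→wind] = [F, T]
r3 m[φ6→wet] = [T, T]
r3 m[φ7→cld] = [F, T]
r3 m[φ8→wind] = [F, T]
r3 m[wind→φ0] = [F, T]
r3 m[wind→φ1] = [F, T]
r3 m[wind→φ4] = [F, T]
r3 m[wind→φ5] = [F, T]
r3 m[wind→φ8] = [F, T]
r3 m[wet→φ0] = [T, T]
r3 m[wet→φ3] = [T, T]
r3 m[wet→φ6] = [T, T]
r3 m[slip→φ3] = [T, T]
r3 m[fog→φ2] = [T, T]
r3 m[cld→φ0] = [F, T]
r3 m[cld→φ2] = [F, T]
r3 m[cld→φ7] = [F, T]
r3 m[snow→φ1] = [T, T]
r3 m[sprk→φ3] = [T, T]
r4 m[φ0→wind] = [F, T]
r4 m[φ0→wet] = [F, T]
r4 m[φ0→cld] = [T, T]
r4 m[φ1→wind] = [F, T]
r4 m[φ1→snow] = [T, T]
r4 m[φ2→fog] = [F, T]
r4 m[φ2→cld] = [F, T]
r4 m[φ3→wet] = [T, T]
r4 m[φ3→slip] = [T, T]
r4 m[φ3→sprk] = [T, T]
r4 m[φ4→wind] = [F, T]
r4 m[φ5→wind] = [F, T]
r4 m[φ6→wet] = [T, T]
r4 m[φ7→cld] = [F, T]
r4 m[φ8→wind] = [F, T]
r4 m[wind→φ0] = [F, T]
r4 m[wind→φ1] = [F, T]
r4 m[wind→φ4] = [F, T]
r4 m[wind→φ5] = [F, T]
r4 m[wind→φ8] = [F, T]
r4 m[wet→φ0] = [T, T]
r4 m[wet→φ3] = [F, T]
r4 m[wet→φ6] = [F, T]
r4 m[slip→φ3] = [T, T]
r4 m[fog→φ2] = [T, T]
r4 m[cld→φ0] = [F, T]
r4 m[cld→φ2] = [F, T]
r4 m[cld→φ7] = [F, T]
r4 m[snow→φ1] = [T, T]
r4 m[sprk→φ3] = [T, T]
r5 m[φ0→wind] = [F, T]
r5 m[φ0→wet] = [F, T]
r5 m[φ0→cld] = [T, T]
r5 m[φ1→wind] = [F, T]
r5 m[φ1→snow] = [T, T]
r5 m[φ2→fog] = [F, T]
r5 m[φ2→cld] = [F, T]
r5 m[φ3→wet] = [T, T]
r5 m[φ3→slip] = [T, T]
r5 m[φ3→sprk] = [T, T]
r5 m[φ4→wind] = [F, T]
r5 m[φ5→wind] = [F, T]
r5 m[φ6→wet] = [T, T]
r5 m[φ7→cld] = [F, T]
r5 m[φ8→wind] = [F, T]
r5 m[wind→φ0] = [F, T]
r5 m[wind→φ1] = [F, T]
r5 m[wind→φ4] = [F, T]
r5 m[wind→φ5] = [F, T]
r5 m[wind→φ8] = [F, T]
r5 m[wet→φ0] = [T, T]
r5 m[wet→φ3] = [F, T]
r5 m[wet→φ6] = [F, T]
r5 m[slip→φ3] = [T, T]
r5 m[fog→φ2] = [T, T]
r5 m[cld→φ0] = [F, T]
r5 m[cld→φ2] = [F, T]
r5 m[cld→φ7] = [F, T]
r5 m[snow→φ1] = [T, T]
r5 m[sprk→φ3] = [T, T]
fixed point reached at round 5
b[cld] = ⊗ incoming = [F, T]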